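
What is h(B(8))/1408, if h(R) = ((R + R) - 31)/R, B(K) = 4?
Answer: -23/5632 ≈ -0.0040838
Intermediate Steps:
h(R) = (-31 + 2*R)/R (h(R) = (2*R - 31)/R = (-31 + 2*R)/R)
h(B(8))/1408 = (2 - 31/4)/1408 = (2 - 31*¼)*(1/1408) = (2 - 31/4)*(1/1408) = -23/4*1/1408 = -23/5632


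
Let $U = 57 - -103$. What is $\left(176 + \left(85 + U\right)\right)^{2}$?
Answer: $177241$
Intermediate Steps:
$U = 160$ ($U = 57 + 103 = 160$)
$\left(176 + \left(85 + U\right)\right)^{2} = \left(176 + \left(85 + 160\right)\right)^{2} = \left(176 + 245\right)^{2} = 421^{2} = 177241$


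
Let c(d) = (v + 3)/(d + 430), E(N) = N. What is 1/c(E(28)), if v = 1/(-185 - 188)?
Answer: 85417/559 ≈ 152.80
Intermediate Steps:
v = -1/373 (v = 1/(-373) = -1/373 ≈ -0.0026810)
c(d) = 1118/(373*(430 + d)) (c(d) = (-1/373 + 3)/(d + 430) = 1118/(373*(430 + d)))
1/c(E(28)) = 1/(1118/(373*(430 + 28))) = 1/((1118/373)/458) = 1/((1118/373)*(1/458)) = 1/(559/85417) = 85417/559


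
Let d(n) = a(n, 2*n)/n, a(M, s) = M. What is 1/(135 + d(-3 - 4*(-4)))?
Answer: 1/136 ≈ 0.0073529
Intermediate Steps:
d(n) = 1 (d(n) = n/n = 1)
1/(135 + d(-3 - 4*(-4))) = 1/(135 + 1) = 1/136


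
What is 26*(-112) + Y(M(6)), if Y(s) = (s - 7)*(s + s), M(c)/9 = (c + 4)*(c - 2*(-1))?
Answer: 1023808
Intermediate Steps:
M(c) = 9*(2 + c)*(4 + c) (M(c) = 9*((c + 4)*(c - 2*(-1))) = 9*((4 + c)*(c + 2)) = 9*((4 + c)*(2 + c)) = 9*((2 + c)*(4 + c)) = 9*(2 + c)*(4 + c))
Y(s) = 2*s*(-7 + s) (Y(s) = (-7 + s)*(2*s) = 2*s*(-7 + s))
26*(-112) + Y(M(6)) = 26*(-112) + 2*(72 + 9*6**2 + 54*6)*(-7 + (72 + 9*6**2 + 54*6)) = -2912 + 2*(72 + 9*36 + 324)*(-7 + (72 + 9*36 + 324)) = -2912 + 2*(72 + 324 + 324)*(-7 + (72 + 324 + 324)) = -2912 + 2*720*(-7 + 720) = -2912 + 2*720*713 = -2912 + 1026720 = 1023808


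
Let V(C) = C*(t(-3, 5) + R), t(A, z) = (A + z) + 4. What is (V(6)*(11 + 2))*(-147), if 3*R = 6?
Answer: -91728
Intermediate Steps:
t(A, z) = 4 + A + z
R = 2 (R = (⅓)*6 = 2)
V(C) = 8*C (V(C) = C*((4 - 3 + 5) + 2) = C*(6 + 2) = C*8 = 8*C)
(V(6)*(11 + 2))*(-147) = ((8*6)*(11 + 2))*(-147) = (48*13)*(-147) = 624*(-147) = -91728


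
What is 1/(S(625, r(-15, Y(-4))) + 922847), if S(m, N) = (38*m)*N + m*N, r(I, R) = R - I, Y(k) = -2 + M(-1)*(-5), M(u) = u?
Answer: 1/1361597 ≈ 7.3443e-7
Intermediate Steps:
Y(k) = 3 (Y(k) = -2 - 1*(-5) = -2 + 5 = 3)
S(m, N) = 39*N*m (S(m, N) = 38*N*m + N*m = 39*N*m)
1/(S(625, r(-15, Y(-4))) + 922847) = 1/(39*(3 - 1*(-15))*625 + 922847) = 1/(39*(3 + 15)*625 + 922847) = 1/(39*18*625 + 922847) = 1/(438750 + 922847) = 1/1361597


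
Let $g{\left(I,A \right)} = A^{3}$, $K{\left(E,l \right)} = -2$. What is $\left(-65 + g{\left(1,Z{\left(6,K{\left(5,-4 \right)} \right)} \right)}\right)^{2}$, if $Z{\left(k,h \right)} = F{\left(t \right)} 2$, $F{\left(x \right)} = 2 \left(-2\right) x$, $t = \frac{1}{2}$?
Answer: $16641$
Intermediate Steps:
$t = \frac{1}{2} \approx 0.5$
$F{\left(x \right)} = - 4 x$
$Z{\left(k,h \right)} = -4$ ($Z{\left(k,h \right)} = \left(-4\right) \frac{1}{2} \cdot 2 = \left(-2\right) 2 = -4$)
$\left(-65 + g{\left(1,Z{\left(6,K{\left(5,-4 \right)} \right)} \right)}\right)^{2} = \left(-65 + \left(-4\right)^{3}\right)^{2} = \left(-65 - 64\right)^{2} = \left(-129\right)^{2} = 16641$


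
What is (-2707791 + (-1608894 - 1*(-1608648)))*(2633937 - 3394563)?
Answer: 2059803351162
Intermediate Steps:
(-2707791 + (-1608894 - 1*(-1608648)))*(2633937 - 3394563) = (-2707791 + (-1608894 + 1608648))*(-760626) = (-2707791 - 246)*(-760626) = -2708037*(-760626) = 2059803351162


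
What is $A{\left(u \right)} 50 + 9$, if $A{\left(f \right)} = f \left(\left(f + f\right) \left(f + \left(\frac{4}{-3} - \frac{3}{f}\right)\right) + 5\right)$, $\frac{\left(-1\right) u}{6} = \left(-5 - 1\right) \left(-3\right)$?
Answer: $-127520991$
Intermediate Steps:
$u = -108$ ($u = - 6 \left(-5 - 1\right) \left(-3\right) = - 6 \left(\left(-6\right) \left(-3\right)\right) = \left(-6\right) 18 = -108$)
$A{\left(f \right)} = f \left(5 + 2 f \left(- \frac{4}{3} + f - \frac{3}{f}\right)\right)$ ($A{\left(f \right)} = f \left(2 f \left(f + \left(4 \left(- \frac{1}{3}\right) - \frac{3}{f}\right)\right) + 5\right) = f \left(2 f \left(f - \left(\frac{4}{3} + \frac{3}{f}\right)\right) + 5\right) = f \left(2 f \left(- \frac{4}{3} + f - \frac{3}{f}\right) + 5\right) = f \left(5 + 2 f \left(- \frac{4}{3} + f - \frac{3}{f}\right)\right)$)
$A{\left(u \right)} 50 + 9 = \frac{1}{3} \left(-108\right) \left(-3 - -864 + 6 \left(-108\right)^{2}\right) 50 + 9 = \frac{1}{3} \left(-108\right) \left(-3 + 864 + 6 \cdot 11664\right) 50 + 9 = \frac{1}{3} \left(-108\right) \left(-3 + 864 + 69984\right) 50 + 9 = \frac{1}{3} \left(-108\right) 70845 \cdot 50 + 9 = \left(-2550420\right) 50 + 9 = -127521000 + 9 = -127520991$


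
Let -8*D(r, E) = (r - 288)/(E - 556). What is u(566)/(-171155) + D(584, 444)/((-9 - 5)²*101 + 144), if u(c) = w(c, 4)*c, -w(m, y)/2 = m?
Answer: 286179125619/76447407680 ≈ 3.7435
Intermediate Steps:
w(m, y) = -2*m
u(c) = -2*c² (u(c) = (-2*c)*c = -2*c²)
D(r, E) = -(-288 + r)/(8*(-556 + E)) (D(r, E) = -(r - 288)/(8*(E - 556)) = -(-288 + r)/(8*(-556 + E)))
u(566)/(-171155) + D(584, 444)/((-9 - 5)²*101 + 144) = -2*566²/(-171155) + ((288 - 1*584)/(8*(-556 + 444)))/((-9 - 5)²*101 + 144) = -2*320356*(-1/171155) + ((⅛)*(288 - 584)/(-112))/((-14)²*101 + 144) = -640712*(-1/171155) + ((⅛)*(-1/112)*(-296))/(196*101 + 144) = 640712/171155 + 37/(112*(19796 + 144)) = 640712/171155 + (37/112)/19940 = 640712/171155 + (37/112)*(1/19940) = 640712/171155 + 37/2233280 = 286179125619/76447407680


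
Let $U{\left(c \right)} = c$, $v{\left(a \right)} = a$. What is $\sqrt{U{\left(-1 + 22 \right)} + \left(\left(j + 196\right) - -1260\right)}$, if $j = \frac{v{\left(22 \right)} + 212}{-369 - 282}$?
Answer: $\frac{\sqrt{69533527}}{217} \approx 38.427$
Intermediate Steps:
$j = - \frac{78}{217}$ ($j = \frac{22 + 212}{-369 - 282} = \frac{234}{-651} = 234 \left(- \frac{1}{651}\right) = - \frac{78}{217} \approx -0.35945$)
$\sqrt{U{\left(-1 + 22 \right)} + \left(\left(j + 196\right) - -1260\right)} = \sqrt{\left(-1 + 22\right) + \left(\left(- \frac{78}{217} + 196\right) - -1260\right)} = \sqrt{21 + \left(\frac{42454}{217} + 1260\right)} = \sqrt{21 + \frac{315874}{217}} = \sqrt{\frac{320431}{217}} = \frac{\sqrt{69533527}}{217}$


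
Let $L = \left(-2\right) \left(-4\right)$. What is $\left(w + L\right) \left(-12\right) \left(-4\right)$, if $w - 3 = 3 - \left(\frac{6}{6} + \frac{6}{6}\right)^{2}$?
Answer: $480$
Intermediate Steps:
$L = 8$
$w = 2$ ($w = 3 + \left(3 - \left(\frac{6}{6} + \frac{6}{6}\right)^{2}\right) = 3 + \left(3 - \left(6 \cdot \frac{1}{6} + 6 \cdot \frac{1}{6}\right)^{2}\right) = 3 + \left(3 - \left(1 + 1\right)^{2}\right) = 3 + \left(3 - 2^{2}\right) = 3 + \left(3 - 4\right) = 3 - 1 = 2$)
$\left(w + L\right) \left(-12\right) \left(-4\right) = \left(2 + 8\right) \left(-12\right) \left(-4\right) = 10 \left(-12\right) \left(-4\right) = \left(-120\right) \left(-4\right) = 480$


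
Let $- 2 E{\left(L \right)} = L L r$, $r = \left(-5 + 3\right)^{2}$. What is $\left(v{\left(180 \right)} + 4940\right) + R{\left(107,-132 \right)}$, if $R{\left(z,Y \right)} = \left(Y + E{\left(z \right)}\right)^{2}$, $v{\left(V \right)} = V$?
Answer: $530386020$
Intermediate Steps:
$r = 4$ ($r = \left(-2\right)^{2} = 4$)
$E{\left(L \right)} = - 2 L^{2}$ ($E{\left(L \right)} = - \frac{L L 4}{2} = - \frac{L^{2} \cdot 4}{2} = - \frac{4 L^{2}}{2} = - 2 L^{2}$)
$R{\left(z,Y \right)} = \left(Y - 2 z^{2}\right)^{2}$
$\left(v{\left(180 \right)} + 4940\right) + R{\left(107,-132 \right)} = \left(180 + 4940\right) + \left(-132 - 2 \cdot 107^{2}\right)^{2} = 5120 + \left(-132 - 22898\right)^{2} = 5120 + \left(-23030\right)^{2} = 5120 + 530380900 = 530386020$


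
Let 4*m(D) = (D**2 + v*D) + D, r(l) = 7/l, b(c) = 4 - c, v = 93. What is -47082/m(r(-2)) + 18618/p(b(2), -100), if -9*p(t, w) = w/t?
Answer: 17854761/4525 ≈ 3945.8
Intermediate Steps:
p(t, w) = -w/(9*t)
m(D) = D**2/4 + 47*D/2 (m(D) = ((D**2 + 93*D) + D)/4 = (D**2 + 94*D)/4 = D**2/4 + 47*D/2)
-47082/m(r(-2)) + 18618/p(b(2), -100) = -47082*(-8/(7*(94 + 7/(-2)))) + 18618/((-1/9*(-100)/(4 - 1*2))) = -47082*(-8/(7*(94 + 7*(-1/2)))) + 18618/((-1/9*(-100)/(4 - 2))) = -47082*(-8/(7*(94 - 7/2))) + 18618/((-1/9*(-100)/2)) = -47082/((1/4)*(-7/2)*(181/2)) + 18618/((-1/9*(-100)*1/2)) = -47082/(-1267/16) + 18618/(50/9) = -47082*(-16/1267) + 18618*(9/50) = 107616/181 + 83781/25 = 17854761/4525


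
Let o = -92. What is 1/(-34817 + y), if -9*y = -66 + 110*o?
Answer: -9/303167 ≈ -2.9687e-5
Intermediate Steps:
y = 10186/9 (y = -(-66 + 110*(-92))/9 = -(-66 - 10120)/9 = -⅑*(-10186) = 10186/9 ≈ 1131.8)
1/(-34817 + y) = 1/(-34817 + 10186/9) = 1/(-303167/9) = -9/303167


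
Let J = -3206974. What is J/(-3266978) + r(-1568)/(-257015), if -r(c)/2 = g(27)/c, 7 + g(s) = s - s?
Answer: 381466655369/388604063120 ≈ 0.98163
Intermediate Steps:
g(s) = -7 (g(s) = -7 + (s - s) = -7 + 0 = -7)
r(c) = 14/c (r(c) = -(-14)/c = 14/c)
J/(-3266978) + r(-1568)/(-257015) = -3206974/(-3266978) + (14/(-1568))/(-257015) = -3206974*(-1/3266978) + (14*(-1/1568))*(-1/257015) = 1603487/1633489 - 1/112*(-1/257015) = 1603487/1633489 + 1/28785680 = 381466655369/388604063120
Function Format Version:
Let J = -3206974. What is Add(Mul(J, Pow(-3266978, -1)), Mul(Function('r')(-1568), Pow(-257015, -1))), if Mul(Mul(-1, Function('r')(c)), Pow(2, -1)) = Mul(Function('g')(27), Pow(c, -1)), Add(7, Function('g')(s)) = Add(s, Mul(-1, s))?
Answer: Rational(381466655369, 388604063120) ≈ 0.98163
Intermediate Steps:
Function('g')(s) = -7 (Function('g')(s) = Add(-7, Add(s, Mul(-1, s))) = Add(-7, 0) = -7)
Function('r')(c) = Mul(14, Pow(c, -1)) (Function('r')(c) = Mul(-2, Mul(-7, Pow(c, -1))) = Mul(14, Pow(c, -1)))
Add(Mul(J, Pow(-3266978, -1)), Mul(Function('r')(-1568), Pow(-257015, -1))) = Add(Mul(-3206974, Pow(-3266978, -1)), Mul(Mul(14, Pow(-1568, -1)), Pow(-257015, -1))) = Add(Mul(-3206974, Rational(-1, 3266978)), Mul(Mul(14, Rational(-1, 1568)), Rational(-1, 257015))) = Add(Rational(1603487, 1633489), Mul(Rational(-1, 112), Rational(-1, 257015))) = Add(Rational(1603487, 1633489), Rational(1, 28785680)) = Rational(381466655369, 388604063120)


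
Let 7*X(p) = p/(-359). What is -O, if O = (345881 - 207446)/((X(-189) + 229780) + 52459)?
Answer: -49698165/101323828 ≈ -0.49049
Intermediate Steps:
X(p) = -p/2513 (X(p) = (p/(-359))/7 = (p*(-1/359))/7 = (-p/359)/7 = -p/2513)
O = 49698165/101323828 (O = (345881 - 207446)/((-1/2513*(-189) + 229780) + 52459) = 138435/((27/359 + 229780) + 52459) = 138435/(82491047/359 + 52459) = 138435/(101323828/359) = 138435*(359/101323828) = 49698165/101323828 ≈ 0.49049)
-O = -1*49698165/101323828 = -49698165/101323828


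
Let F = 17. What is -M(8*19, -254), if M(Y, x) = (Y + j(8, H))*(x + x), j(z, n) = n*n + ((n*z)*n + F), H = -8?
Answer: 378460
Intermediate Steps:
j(z, n) = 17 + n² + z*n² (j(z, n) = n*n + ((n*z)*n + 17) = n² + (z*n² + 17) = n² + (17 + z*n²) = 17 + n² + z*n²)
M(Y, x) = 2*x*(593 + Y) (M(Y, x) = (Y + (17 + (-8)² + 8*(-8)²))*(x + x) = (Y + (17 + 64 + 8*64))*(2*x) = (Y + (17 + 64 + 512))*(2*x) = (Y + 593)*(2*x) = (593 + Y)*(2*x) = 2*x*(593 + Y))
-M(8*19, -254) = -2*(-254)*(593 + 8*19) = -2*(-254)*(593 + 152) = -2*(-254)*745 = -1*(-378460) = 378460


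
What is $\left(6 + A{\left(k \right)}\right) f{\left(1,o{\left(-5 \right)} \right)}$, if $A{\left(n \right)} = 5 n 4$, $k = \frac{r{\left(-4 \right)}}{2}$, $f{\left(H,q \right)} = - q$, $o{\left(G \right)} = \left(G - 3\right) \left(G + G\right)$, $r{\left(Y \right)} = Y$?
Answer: $2720$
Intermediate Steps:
$o{\left(G \right)} = 2 G \left(-3 + G\right)$ ($o{\left(G \right)} = \left(-3 + G\right) 2 G = 2 G \left(-3 + G\right)$)
$k = -2$ ($k = - \frac{4}{2} = \left(-4\right) \frac{1}{2} = -2$)
$A{\left(n \right)} = 20 n$
$\left(6 + A{\left(k \right)}\right) f{\left(1,o{\left(-5 \right)} \right)} = \left(6 + 20 \left(-2\right)\right) \left(- 2 \left(-5\right) \left(-3 - 5\right)\right) = \left(6 - 40\right) \left(- 2 \left(-5\right) \left(-8\right)\right) = - 34 \left(\left(-1\right) 80\right) = \left(-34\right) \left(-80\right) = 2720$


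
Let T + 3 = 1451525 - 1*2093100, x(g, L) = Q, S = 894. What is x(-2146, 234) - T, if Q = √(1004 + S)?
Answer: 641578 + √1898 ≈ 6.4162e+5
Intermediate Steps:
Q = √1898 (Q = √(1004 + 894) = √1898 ≈ 43.566)
x(g, L) = √1898
T = -641578 (T = -3 + (1451525 - 1*2093100) = -3 + (1451525 - 2093100) = -3 - 641575 = -641578)
x(-2146, 234) - T = √1898 - 1*(-641578) = √1898 + 641578 = 641578 + √1898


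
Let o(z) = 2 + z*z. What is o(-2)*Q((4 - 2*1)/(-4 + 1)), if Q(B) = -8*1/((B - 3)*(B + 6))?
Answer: 27/11 ≈ 2.4545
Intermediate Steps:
Q(B) = -8/((-3 + B)*(6 + B)) (Q(B) = -8*1/((-3 + B)*(6 + B)) = -8/((-3 + B)*(6 + B)))
o(z) = 2 + z²
o(-2)*Q((4 - 2*1)/(-4 + 1)) = (2 + (-2)²)*(-8/(-18 + ((4 - 2*1)/(-4 + 1))² + 3*((4 - 2*1)/(-4 + 1)))) = (2 + 4)*(-8/(-18 + ((4 - 2)/(-3))² + 3*((4 - 2)/(-3)))) = 6*(-8/(-18 + (2*(-⅓))² + 3*(2*(-⅓)))) = 6*(-8/(-18 + (-⅔)² + 3*(-⅔))) = 6*(-8/(-18 + 4/9 - 2)) = 6*(-8/(-176/9)) = 6*(-8*(-9/176)) = 6*(9/22) = 27/11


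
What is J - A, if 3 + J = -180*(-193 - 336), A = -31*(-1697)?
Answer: 42610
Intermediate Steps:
A = 52607
J = 95217 (J = -3 - 180*(-193 - 336) = -3 - 180*(-529) = -3 + 95220 = 95217)
J - A = 95217 - 1*52607 = 95217 - 52607 = 42610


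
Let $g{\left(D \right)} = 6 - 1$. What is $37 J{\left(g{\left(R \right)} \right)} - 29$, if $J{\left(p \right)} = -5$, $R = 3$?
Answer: $-214$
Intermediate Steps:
$g{\left(D \right)} = 5$
$37 J{\left(g{\left(R \right)} \right)} - 29 = 37 \left(-5\right) - 29 = -185 - 29 = -214$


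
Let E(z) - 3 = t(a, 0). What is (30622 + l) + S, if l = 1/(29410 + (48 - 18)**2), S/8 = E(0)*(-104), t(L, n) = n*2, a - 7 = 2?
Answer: 852499061/30310 ≈ 28126.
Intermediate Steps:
a = 9 (a = 7 + 2 = 9)
t(L, n) = 2*n
E(z) = 3 (E(z) = 3 + 2*0 = 3 + 0 = 3)
S = -2496 (S = 8*(3*(-104)) = 8*(-312) = -2496)
l = 1/30310 (l = 1/(29410 + 30**2) = 1/(29410 + 900) = 1/30310 ≈ 3.2992e-5)
(30622 + l) + S = (30622 + 1/30310) - 2496 = 928152821/30310 - 2496 = 852499061/30310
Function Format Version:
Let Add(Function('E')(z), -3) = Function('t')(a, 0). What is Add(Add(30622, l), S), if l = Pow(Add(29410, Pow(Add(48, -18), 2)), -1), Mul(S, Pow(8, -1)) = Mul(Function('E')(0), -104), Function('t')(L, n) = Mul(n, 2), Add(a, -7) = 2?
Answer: Rational(852499061, 30310) ≈ 28126.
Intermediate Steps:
a = 9 (a = Add(7, 2) = 9)
Function('t')(L, n) = Mul(2, n)
Function('E')(z) = 3 (Function('E')(z) = Add(3, Mul(2, 0)) = Add(3, 0) = 3)
S = -2496 (S = Mul(8, Mul(3, -104)) = Mul(8, -312) = -2496)
l = Rational(1, 30310) (l = Pow(Add(29410, Pow(30, 2)), -1) = Pow(Add(29410, 900), -1) = Pow(30310, -1) = Rational(1, 30310) ≈ 3.2992e-5)
Add(Add(30622, l), S) = Add(Add(30622, Rational(1, 30310)), -2496) = Add(Rational(928152821, 30310), -2496) = Rational(852499061, 30310)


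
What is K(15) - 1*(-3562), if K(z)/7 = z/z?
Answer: 3569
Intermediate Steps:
K(z) = 7 (K(z) = 7*(z/z) = 7*1 = 7)
K(15) - 1*(-3562) = 7 - 1*(-3562) = 7 + 3562 = 3569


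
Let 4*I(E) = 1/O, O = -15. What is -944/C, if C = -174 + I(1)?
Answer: 56640/10441 ≈ 5.4248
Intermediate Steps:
I(E) = -1/60 (I(E) = (1/4)/(-15) = (1/4)*(-1/15) = -1/60)
C = -10441/60 (C = -174 - 1/60 = -10441/60 ≈ -174.02)
-944/C = -944/(-10441/60) = -944*(-60/10441) = 56640/10441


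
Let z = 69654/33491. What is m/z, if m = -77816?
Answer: -1303067828/34827 ≈ -37415.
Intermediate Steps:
z = 69654/33491 (z = 69654*(1/33491) = 69654/33491 ≈ 2.0798)
m/z = -77816/69654/33491 = -77816*33491/69654 = -1303067828/34827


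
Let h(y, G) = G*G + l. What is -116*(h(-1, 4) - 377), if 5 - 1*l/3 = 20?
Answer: 47096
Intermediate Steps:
l = -45 (l = 15 - 3*20 = 15 - 60 = -45)
h(y, G) = -45 + G² (h(y, G) = G*G - 45 = G² - 45 = -45 + G²)
-116*(h(-1, 4) - 377) = -116*((-45 + 4²) - 377) = -116*((-45 + 16) - 377) = -116*(-29 - 377) = -116*(-406) = 47096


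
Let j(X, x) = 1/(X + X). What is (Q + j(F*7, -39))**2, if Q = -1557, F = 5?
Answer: 11878602121/4900 ≈ 2.4242e+6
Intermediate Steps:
j(X, x) = 1/(2*X)
(Q + j(F*7, -39))**2 = (-1557 + 1/(2*((5*7))))**2 = (-1557 + (1/2)/35)**2 = (-1557 + (1/2)*(1/35))**2 = (-1557 + 1/70)**2 = (-108989/70)**2 = 11878602121/4900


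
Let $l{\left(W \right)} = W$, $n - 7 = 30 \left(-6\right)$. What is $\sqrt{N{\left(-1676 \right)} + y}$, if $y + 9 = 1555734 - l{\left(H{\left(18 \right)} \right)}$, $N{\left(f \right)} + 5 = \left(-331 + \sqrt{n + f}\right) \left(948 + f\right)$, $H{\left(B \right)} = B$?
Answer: $\sqrt{1796670 - 31304 i} \approx 1340.4 - 11.68 i$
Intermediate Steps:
$n = -173$ ($n = 7 + 30 \left(-6\right) = 7 - 180 = -173$)
$N{\left(f \right)} = -5 + \left(-331 + \sqrt{-173 + f}\right) \left(948 + f\right)$
$y = 1555707$ ($y = -9 + \left(1555734 - 18\right) = -9 + 1555716 = 1555707$)
$\sqrt{N{\left(-1676 \right)} + y} = \sqrt{\left(-313793 - -554756 + 948 \sqrt{-173 - 1676} - 1676 \sqrt{-173 - 1676}\right) + 1555707} = \sqrt{\left(-313793 + 554756 + 948 \sqrt{-1849} - 1676 \sqrt{-1849}\right) + 1555707} = \sqrt{\left(-313793 + 554756 + 948 \cdot 43 i - 1676 \cdot 43 i\right) + 1555707} = \sqrt{\left(-313793 + 554756 + 40764 i - 72068 i\right) + 1555707} = \sqrt{\left(240963 - 31304 i\right) + 1555707} = \sqrt{1796670 - 31304 i}$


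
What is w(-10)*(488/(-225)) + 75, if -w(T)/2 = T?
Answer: 1423/45 ≈ 31.622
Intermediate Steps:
w(T) = -2*T
w(-10)*(488/(-225)) + 75 = (-2*(-10))*(488/(-225)) + 75 = 20*(488*(-1/225)) + 75 = 20*(-488/225) + 75 = -1952/45 + 75 = 1423/45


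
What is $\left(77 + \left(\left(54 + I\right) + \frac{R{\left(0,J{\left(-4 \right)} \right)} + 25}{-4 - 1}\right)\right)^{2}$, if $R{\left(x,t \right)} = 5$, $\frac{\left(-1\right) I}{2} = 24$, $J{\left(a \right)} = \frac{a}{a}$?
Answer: $5929$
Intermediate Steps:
$J{\left(a \right)} = 1$
$I = -48$ ($I = \left(-2\right) 24 = -48$)
$\left(77 + \left(\left(54 + I\right) + \frac{R{\left(0,J{\left(-4 \right)} \right)} + 25}{-4 - 1}\right)\right)^{2} = \left(77 + \left(\left(54 - 48\right) + \frac{5 + 25}{-4 - 1}\right)\right)^{2} = \left(77 + \left(6 + \frac{30}{-5}\right)\right)^{2} = \left(77 + \left(6 + 30 \left(- \frac{1}{5}\right)\right)\right)^{2} = \left(77 + \left(6 - 6\right)\right)^{2} = \left(77 + 0\right)^{2} = 77^{2} = 5929$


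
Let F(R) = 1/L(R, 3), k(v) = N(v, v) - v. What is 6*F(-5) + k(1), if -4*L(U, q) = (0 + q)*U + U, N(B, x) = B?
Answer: 6/5 ≈ 1.2000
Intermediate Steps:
L(U, q) = -U/4 - U*q/4 (L(U, q) = -((0 + q)*U + U)/4 = -(q*U + U)/4 = -(U*q + U)/4 = -(U + U*q)/4 = -U/4 - U*q/4)
k(v) = 0 (k(v) = v - v = 0)
F(R) = -1/R (F(R) = 1/(-R*(1 + 3)/4) = 1/(-¼*R*4) = 1/(-R) = -1/R)
6*F(-5) + k(1) = 6*(-1/(-5)) + 0 = 6*(-1*(-⅕)) + 0 = 6*(⅕) + 0 = 6/5 + 0 = 6/5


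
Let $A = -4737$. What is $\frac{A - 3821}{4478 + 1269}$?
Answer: $- \frac{8558}{5747} \approx -1.4891$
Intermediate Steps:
$\frac{A - 3821}{4478 + 1269} = \frac{-4737 - 3821}{4478 + 1269} = - \frac{8558}{5747}$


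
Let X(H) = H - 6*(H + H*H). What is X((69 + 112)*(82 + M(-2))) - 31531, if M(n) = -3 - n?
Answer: -1289774362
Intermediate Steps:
X(H) = -6*H² - 5*H (X(H) = H - 6*(H + H²) = H - 2*(3*H + 3*H²) = H + (-6*H - 6*H²) = -6*H² - 5*H)
X((69 + 112)*(82 + M(-2))) - 31531 = -(69 + 112)*(82 + (-3 - 1*(-2)))*(5 + 6*((69 + 112)*(82 + (-3 - 1*(-2))))) - 31531 = -181*(82 + (-3 + 2))*(5 + 6*(181*(82 + (-3 + 2)))) - 31531 = -181*(82 - 1)*(5 + 6*(181*(82 - 1))) - 31531 = -181*81*(5 + 6*(181*81)) - 31531 = -1*14661*(5 + 6*14661) - 31531 = -1*14661*(5 + 87966) - 31531 = -1*14661*87971 - 31531 = -1289742831 - 31531 = -1289774362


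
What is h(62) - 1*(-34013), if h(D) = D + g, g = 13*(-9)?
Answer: 33958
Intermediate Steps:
g = -117
h(D) = -117 + D (h(D) = D - 117 = -117 + D)
h(62) - 1*(-34013) = (-117 + 62) - 1*(-34013) = -55 + 34013 = 33958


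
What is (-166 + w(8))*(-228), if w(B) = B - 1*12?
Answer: 38760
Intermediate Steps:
w(B) = -12 + B (w(B) = B - 12 = -12 + B)
(-166 + w(8))*(-228) = (-166 + (-12 + 8))*(-228) = (-166 - 4)*(-228) = -170*(-228) = 38760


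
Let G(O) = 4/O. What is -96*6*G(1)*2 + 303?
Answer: -4305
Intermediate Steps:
-96*6*G(1)*2 + 303 = -96*6*(4/1)*2 + 303 = -96*6*(4*1)*2 + 303 = -96*6*4*2 + 303 = -2304*2 + 303 = -96*48 + 303 = -4608 + 303 = -4305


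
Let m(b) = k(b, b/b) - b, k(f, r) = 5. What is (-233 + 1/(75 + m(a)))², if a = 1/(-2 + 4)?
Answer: 1372332025/25281 ≈ 54283.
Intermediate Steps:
a = ½ (a = 1/2 = ½ ≈ 0.50000)
m(b) = 5 - b
(-233 + 1/(75 + m(a)))² = (-233 + 1/(75 + (5 - 1*½)))² = (-233 + 1/(75 + (5 - ½)))² = (-233 + 1/(75 + 9/2))² = (-233 + 1/(159/2))² = (-233 + 2/159)² = (-37045/159)² = 1372332025/25281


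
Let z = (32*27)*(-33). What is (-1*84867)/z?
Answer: 28289/9504 ≈ 2.9765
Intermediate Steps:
z = -28512 (z = 864*(-33) = -28512)
(-1*84867)/z = -1*84867/(-28512) = -84867*(-1/28512) = 28289/9504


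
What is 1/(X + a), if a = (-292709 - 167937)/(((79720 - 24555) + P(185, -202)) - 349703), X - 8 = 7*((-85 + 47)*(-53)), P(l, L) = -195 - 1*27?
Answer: 147380/2079172603 ≈ 7.0884e-5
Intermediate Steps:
P(l, L) = -222 (P(l, L) = -195 - 27 = -222)
X = 14106 (X = 8 + 7*((-85 + 47)*(-53)) = 8 + 7*(-38*(-53)) = 8 + 7*2014 = 8 + 14098 = 14106)
a = 230323/147380 (a = (-292709 - 167937)/(((79720 - 24555) - 222) - 349703) = -460646/((55165 - 222) - 349703) = -460646/(54943 - 349703) = -460646/(-294760) = -460646*(-1/294760) = 230323/147380 ≈ 1.5628)
1/(X + a) = 1/(14106 + 230323/147380) = 1/(2079172603/147380) = 147380/2079172603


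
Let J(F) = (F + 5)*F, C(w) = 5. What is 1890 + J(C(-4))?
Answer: 1940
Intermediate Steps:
J(F) = F*(5 + F) (J(F) = (5 + F)*F = F*(5 + F))
1890 + J(C(-4)) = 1890 + 5*(5 + 5) = 1890 + 5*10 = 1890 + 50 = 1940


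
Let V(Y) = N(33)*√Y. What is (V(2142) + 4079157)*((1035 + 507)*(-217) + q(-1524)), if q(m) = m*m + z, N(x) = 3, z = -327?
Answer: 8107875223695 + 17888715*√238 ≈ 8.1082e+12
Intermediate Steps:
q(m) = -327 + m² (q(m) = m*m - 327 = m² - 327 = -327 + m²)
V(Y) = 3*√Y
(V(2142) + 4079157)*((1035 + 507)*(-217) + q(-1524)) = (3*√2142 + 4079157)*((1035 + 507)*(-217) + (-327 + (-1524)²)) = (3*(3*√238) + 4079157)*(1542*(-217) + (-327 + 2322576)) = (9*√238 + 4079157)*(-334614 + 2322249) = (4079157 + 9*√238)*1987635 = 8107875223695 + 17888715*√238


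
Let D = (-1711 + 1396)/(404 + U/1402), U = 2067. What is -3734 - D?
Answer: -424448804/113695 ≈ -3733.2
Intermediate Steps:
D = -88326/113695 (D = (-1711 + 1396)/(404 + 2067/1402) = -315/(404 + 2067*(1/1402)) = -315/(404 + 2067/1402) = -315/568475/1402 = -315*1402/568475 = -88326/113695 ≈ -0.77687)
-3734 - D = -3734 - 1*(-88326/113695) = -3734 + 88326/113695 = -424448804/113695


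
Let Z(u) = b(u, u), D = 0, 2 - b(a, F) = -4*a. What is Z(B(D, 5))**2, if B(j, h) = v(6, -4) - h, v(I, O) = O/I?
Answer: 3844/9 ≈ 427.11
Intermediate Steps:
b(a, F) = 2 + 4*a (b(a, F) = 2 - (-4)*a = 2 + 4*a)
B(j, h) = -2/3 - h (B(j, h) = -4/6 - h = -4*1/6 - h = -2/3 - h)
Z(u) = 2 + 4*u
Z(B(D, 5))**2 = (2 + 4*(-2/3 - 1*5))**2 = (2 + 4*(-2/3 - 5))**2 = (2 + 4*(-17/3))**2 = (2 - 68/3)**2 = (-62/3)**2 = 3844/9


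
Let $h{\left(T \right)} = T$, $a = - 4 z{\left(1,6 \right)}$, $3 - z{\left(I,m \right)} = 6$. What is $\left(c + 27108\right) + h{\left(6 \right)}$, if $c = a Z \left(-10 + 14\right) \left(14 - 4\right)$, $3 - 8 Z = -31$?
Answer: $29154$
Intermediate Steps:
$z{\left(I,m \right)} = -3$ ($z{\left(I,m \right)} = 3 - 6 = -3$)
$Z = \frac{17}{4}$ ($Z = \frac{3}{8} - - \frac{31}{8} = \frac{3}{8} + \frac{31}{8} = \frac{17}{4} \approx 4.25$)
$a = 12$ ($a = \left(-4\right) \left(-3\right) = 12$)
$c = 2040$ ($c = 12 \cdot \frac{17}{4} \left(-10 + 14\right) \left(14 - 4\right) = 51 \cdot 4 \cdot 10 = 51 \cdot 40 = 2040$)
$\left(c + 27108\right) + h{\left(6 \right)} = \left(2040 + 27108\right) + 6 = 29148 + 6 = 29154$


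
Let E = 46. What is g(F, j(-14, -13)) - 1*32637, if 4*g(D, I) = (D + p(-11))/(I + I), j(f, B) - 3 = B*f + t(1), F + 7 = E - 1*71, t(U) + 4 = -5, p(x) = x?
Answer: -45952939/1408 ≈ -32637.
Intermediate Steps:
t(U) = -9 (t(U) = -4 - 5 = -9)
F = -32 (F = -7 + (46 - 1*71) = -7 + (46 - 71) = -7 - 25 = -32)
j(f, B) = -6 + B*f (j(f, B) = 3 + (B*f - 9) = 3 + (-9 + B*f) = -6 + B*f)
g(D, I) = (-11 + D)/(8*I) (g(D, I) = ((D - 11)/(I + I))/4 = ((-11 + D)/((2*I)))/4 = ((-11 + D)*(1/(2*I)))/4 = ((-11 + D)/(2*I))/4 = (-11 + D)/(8*I))
g(F, j(-14, -13)) - 1*32637 = (-11 - 32)/(8*(-6 - 13*(-14))) - 1*32637 = (1/8)*(-43)/(-6 + 182) - 32637 = (1/8)*(-43)/176 - 32637 = (1/8)*(1/176)*(-43) - 32637 = -43/1408 - 32637 = -45952939/1408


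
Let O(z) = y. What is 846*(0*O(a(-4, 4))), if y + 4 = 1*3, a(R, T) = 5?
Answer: 0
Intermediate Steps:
y = -1 (y = -4 + 1*3 = -4 + 3 = -1)
O(z) = -1
846*(0*O(a(-4, 4))) = 846*(0*(-1)) = 846*0 = 0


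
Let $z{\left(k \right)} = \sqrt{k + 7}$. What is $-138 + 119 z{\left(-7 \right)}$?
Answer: $-138$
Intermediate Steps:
$z{\left(k \right)} = \sqrt{7 + k}$
$-138 + 119 z{\left(-7 \right)} = -138 + 119 \sqrt{7 - 7} = -138 + 119 \sqrt{0} = -138 + 119 \cdot 0 = -138 + 0 = -138$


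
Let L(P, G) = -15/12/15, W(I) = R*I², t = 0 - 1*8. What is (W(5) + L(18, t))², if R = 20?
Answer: 35988001/144 ≈ 2.4992e+5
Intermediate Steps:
t = -8 (t = 0 - 8 = -8)
W(I) = 20*I²
L(P, G) = -1/12 (L(P, G) = -15*1/12*(1/15) = -5/4*1/15 = -1/12)
(W(5) + L(18, t))² = (20*5² - 1/12)² = (20*25 - 1/12)² = (500 - 1/12)² = (5999/12)² = 35988001/144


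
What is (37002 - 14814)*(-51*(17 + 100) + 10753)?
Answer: 106191768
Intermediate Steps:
(37002 - 14814)*(-51*(17 + 100) + 10753) = 22188*(-51*117 + 10753) = 22188*(-5967 + 10753) = 22188*4786 = 106191768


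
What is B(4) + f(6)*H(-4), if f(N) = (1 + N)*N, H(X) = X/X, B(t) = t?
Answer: 46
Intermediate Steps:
H(X) = 1
f(N) = N*(1 + N)
B(4) + f(6)*H(-4) = 4 + (6*(1 + 6))*1 = 4 + (6*7)*1 = 4 + 42*1 = 4 + 42 = 46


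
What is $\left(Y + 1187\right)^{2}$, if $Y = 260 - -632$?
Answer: $4322241$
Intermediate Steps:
$Y = 892$ ($Y = 260 + 632 = 892$)
$\left(Y + 1187\right)^{2} = \left(892 + 1187\right)^{2} = 2079^{2} = 4322241$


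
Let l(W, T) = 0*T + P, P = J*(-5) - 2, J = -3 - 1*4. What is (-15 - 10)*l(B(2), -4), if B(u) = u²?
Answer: -825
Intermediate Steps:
J = -7 (J = -3 - 4 = -7)
P = 33 (P = -7*(-5) - 2 = 35 - 2 = 33)
l(W, T) = 33 (l(W, T) = 0*T + 33 = 0 + 33 = 33)
(-15 - 10)*l(B(2), -4) = (-15 - 10)*33 = -25*33 = -825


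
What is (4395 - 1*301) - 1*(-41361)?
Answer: 45455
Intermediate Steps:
(4395 - 1*301) - 1*(-41361) = (4395 - 301) + 41361 = 4094 + 41361 = 45455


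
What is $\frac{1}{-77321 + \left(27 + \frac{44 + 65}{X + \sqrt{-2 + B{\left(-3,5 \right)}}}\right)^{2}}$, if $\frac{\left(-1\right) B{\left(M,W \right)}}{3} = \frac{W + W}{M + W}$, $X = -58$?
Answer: $\frac{- 3347 i - 116 \sqrt{17}}{8890558 \sqrt{17} + 256682931 i} \approx -1.304 \cdot 10^{-5} + 1.1359 \cdot 10^{-9} i$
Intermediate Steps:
$B{\left(M,W \right)} = - \frac{6 W}{M + W}$ ($B{\left(M,W \right)} = - 3 \frac{W + W}{M + W} = - 3 \frac{2 W}{M + W} = - \frac{6 W}{M + W}$)
$\frac{1}{-77321 + \left(27 + \frac{44 + 65}{X + \sqrt{-2 + B{\left(-3,5 \right)}}}\right)^{2}} = \frac{1}{-77321 + \left(27 + \frac{44 + 65}{-58 + \sqrt{-2 - \frac{30}{-3 + 5}}}\right)^{2}} = \frac{1}{-77321 + \left(27 + \frac{109}{-58 + \sqrt{-2 - \frac{30}{2}}}\right)^{2}} = \frac{1}{-77321 + \left(27 + \frac{109}{-58 + \sqrt{-2 - 30 \cdot \frac{1}{2}}}\right)^{2}} = \frac{1}{-77321 + \left(27 + \frac{109}{-58 + \sqrt{-2 - 15}}\right)^{2}} = \frac{1}{-77321 + \left(27 + \frac{109}{-58 + \sqrt{-17}}\right)^{2}} = \frac{1}{-77321 + \left(27 + \frac{109}{-58 + i \sqrt{17}}\right)^{2}}$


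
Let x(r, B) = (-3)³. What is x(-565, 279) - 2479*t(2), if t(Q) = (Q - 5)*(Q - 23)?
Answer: -156204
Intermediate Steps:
x(r, B) = -27
t(Q) = (-23 + Q)*(-5 + Q) (t(Q) = (-5 + Q)*(-23 + Q) = (-23 + Q)*(-5 + Q))
x(-565, 279) - 2479*t(2) = -27 - 2479*(115 + 2² - 28*2) = -27 - 2479*(115 + 4 - 56) = -27 - 2479*63 = -27 - 156177 = -156204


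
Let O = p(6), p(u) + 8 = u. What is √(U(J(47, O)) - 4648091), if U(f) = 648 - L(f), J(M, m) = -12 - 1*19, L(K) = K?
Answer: 2*I*√1161853 ≈ 2155.8*I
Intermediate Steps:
p(u) = -8 + u
O = -2 (O = -8 + 6 = -2)
J(M, m) = -31 (J(M, m) = -12 - 19 = -31)
U(f) = 648 - f
√(U(J(47, O)) - 4648091) = √((648 - 1*(-31)) - 4648091) = √((648 + 31) - 4648091) = √(679 - 4648091) = √(-4647412) = 2*I*√1161853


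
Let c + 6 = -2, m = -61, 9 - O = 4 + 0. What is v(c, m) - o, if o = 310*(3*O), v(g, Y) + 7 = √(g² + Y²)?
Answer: -4657 + √3785 ≈ -4595.5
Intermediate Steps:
O = 5 (O = 9 - (4 + 0) = 9 - 1*4 = 9 - 4 = 5)
c = -8 (c = -6 - 2 = -8)
v(g, Y) = -7 + √(Y² + g²) (v(g, Y) = -7 + √(g² + Y²) = -7 + √(Y² + g²))
o = 4650 (o = 310*(3*5) = 310*15 = 4650)
v(c, m) - o = (-7 + √((-61)² + (-8)²)) - 1*4650 = (-7 + √(3721 + 64)) - 4650 = (-7 + √3785) - 4650 = -4657 + √3785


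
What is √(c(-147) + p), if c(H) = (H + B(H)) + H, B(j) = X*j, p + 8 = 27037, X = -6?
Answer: √27617 ≈ 166.18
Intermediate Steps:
p = 27029 (p = -8 + 27037 = 27029)
B(j) = -6*j
c(H) = -4*H (c(H) = (H - 6*H) + H = -5*H + H = -4*H)
√(c(-147) + p) = √(-4*(-147) + 27029) = √(588 + 27029) = √27617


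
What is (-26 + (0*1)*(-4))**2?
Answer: 676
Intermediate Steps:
(-26 + (0*1)*(-4))**2 = (-26 + 0*(-4))**2 = (-26 + 0)**2 = (-26)**2 = 676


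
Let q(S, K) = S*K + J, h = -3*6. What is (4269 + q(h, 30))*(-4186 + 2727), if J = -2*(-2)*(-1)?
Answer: -5434775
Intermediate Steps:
J = -4 (J = 4*(-1) = -4)
h = -18 (h = -1*18 = -18)
q(S, K) = -4 + K*S (q(S, K) = S*K - 4 = K*S - 4 = -4 + K*S)
(4269 + q(h, 30))*(-4186 + 2727) = (4269 + (-4 + 30*(-18)))*(-4186 + 2727) = (4269 + (-4 - 540))*(-1459) = (4269 - 544)*(-1459) = 3725*(-1459) = -5434775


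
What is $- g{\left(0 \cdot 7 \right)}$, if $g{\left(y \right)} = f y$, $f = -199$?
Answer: $0$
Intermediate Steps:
$g{\left(y \right)} = - 199 y$
$- g{\left(0 \cdot 7 \right)} = - \left(-199\right) 0 \cdot 7 = - \left(-199\right) 0 = \left(-1\right) 0 = 0$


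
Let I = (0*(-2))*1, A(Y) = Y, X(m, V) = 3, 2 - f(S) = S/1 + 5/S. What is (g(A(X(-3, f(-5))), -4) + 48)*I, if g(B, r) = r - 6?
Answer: 0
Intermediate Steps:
f(S) = 2 - S - 5/S (f(S) = 2 - (S/1 + 5/S) = 2 - (S*1 + 5/S) = 2 - (S + 5/S) = 2 + (-S - 5/S) = 2 - S - 5/S)
g(B, r) = -6 + r
I = 0 (I = 0*1 = 0)
(g(A(X(-3, f(-5))), -4) + 48)*I = ((-6 - 4) + 48)*0 = (-10 + 48)*0 = 38*0 = 0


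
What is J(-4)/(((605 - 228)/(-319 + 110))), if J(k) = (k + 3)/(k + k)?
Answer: -209/3016 ≈ -0.069297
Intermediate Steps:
J(k) = (3 + k)/(2*k) (J(k) = (3 + k)/((2*k)) = (3 + k)*(1/(2*k)) = (3 + k)/(2*k))
J(-4)/(((605 - 228)/(-319 + 110))) = ((½)*(3 - 4)/(-4))/(((605 - 228)/(-319 + 110))) = ((½)*(-¼)*(-1))/((377/(-209))) = 1/(8*((377*(-1/209)))) = 1/(8*(-377/209)) = (⅛)*(-209/377) = -209/3016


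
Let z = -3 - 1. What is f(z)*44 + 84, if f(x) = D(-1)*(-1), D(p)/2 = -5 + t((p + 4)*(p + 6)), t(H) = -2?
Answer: 700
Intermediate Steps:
D(p) = -14 (D(p) = 2*(-5 - 2) = 2*(-7) = -14)
z = -4
f(x) = 14 (f(x) = -14*(-1) = 14)
f(z)*44 + 84 = 14*44 + 84 = 616 + 84 = 700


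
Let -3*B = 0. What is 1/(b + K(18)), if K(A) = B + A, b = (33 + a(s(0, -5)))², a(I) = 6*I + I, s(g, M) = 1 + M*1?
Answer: 1/43 ≈ 0.023256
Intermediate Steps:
s(g, M) = 1 + M
B = 0 (B = -⅓*0 = 0)
a(I) = 7*I
b = 25 (b = (33 + 7*(1 - 5))² = (33 + 7*(-4))² = (33 - 28)² = 5² = 25)
K(A) = A (K(A) = 0 + A = A)
1/(b + K(18)) = 1/(25 + 18) = 1/43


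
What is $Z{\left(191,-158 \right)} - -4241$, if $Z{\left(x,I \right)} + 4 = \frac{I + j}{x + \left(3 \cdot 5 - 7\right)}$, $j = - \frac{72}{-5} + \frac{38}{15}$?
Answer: $\frac{12645329}{2985} \approx 4236.3$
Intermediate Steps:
$j = \frac{254}{15}$ ($j = \left(-72\right) \left(- \frac{1}{5}\right) + 38 \cdot \frac{1}{15} = \frac{72}{5} + \frac{38}{15} = \frac{254}{15} \approx 16.933$)
$Z{\left(x,I \right)} = -4 + \frac{\frac{254}{15} + I}{8 + x}$ ($Z{\left(x,I \right)} = -4 + \frac{I + \frac{254}{15}}{x + \left(3 \cdot 5 - 7\right)} = -4 + \frac{\frac{254}{15} + I}{x + \left(15 - 7\right)} = -4 + \frac{\frac{254}{15} + I}{x + 8} = -4 + \frac{\frac{254}{15} + I}{8 + x}$)
$Z{\left(191,-158 \right)} - -4241 = \frac{- \frac{226}{15} - 158 - 764}{8 + 191} - -4241 = \frac{- \frac{226}{15} - 158 - 764}{199} + 4241 = \frac{1}{199} \left(- \frac{14056}{15}\right) + 4241 = - \frac{14056}{2985} + 4241 = \frac{12645329}{2985}$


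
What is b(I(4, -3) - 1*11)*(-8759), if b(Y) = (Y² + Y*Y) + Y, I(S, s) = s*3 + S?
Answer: -4344464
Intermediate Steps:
I(S, s) = S + 3*s (I(S, s) = 3*s + S = S + 3*s)
b(Y) = Y + 2*Y² (b(Y) = (Y² + Y²) + Y = 2*Y² + Y = Y + 2*Y²)
b(I(4, -3) - 1*11)*(-8759) = (((4 + 3*(-3)) - 1*11)*(1 + 2*((4 + 3*(-3)) - 1*11)))*(-8759) = (((4 - 9) - 11)*(1 + 2*((4 - 9) - 11)))*(-8759) = ((-5 - 11)*(1 + 2*(-5 - 11)))*(-8759) = -16*(1 + 2*(-16))*(-8759) = -16*(1 - 32)*(-8759) = -16*(-31)*(-8759) = 496*(-8759) = -4344464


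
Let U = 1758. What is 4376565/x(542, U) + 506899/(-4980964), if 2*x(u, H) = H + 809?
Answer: 2564572012211/752125564 ≈ 3409.8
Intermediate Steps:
x(u, H) = 809/2 + H/2 (x(u, H) = (H + 809)/2 = (809 + H)/2 = 809/2 + H/2)
4376565/x(542, U) + 506899/(-4980964) = 4376565/(809/2 + (1/2)*1758) + 506899/(-4980964) = 4376565/(809/2 + 879) + 506899*(-1/4980964) = 4376565/(2567/2) - 506899/4980964 = 4376565*(2/2567) - 506899/4980964 = 514890/151 - 506899/4980964 = 2564572012211/752125564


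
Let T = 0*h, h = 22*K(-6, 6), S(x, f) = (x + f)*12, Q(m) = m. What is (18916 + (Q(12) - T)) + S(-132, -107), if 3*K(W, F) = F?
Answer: 16060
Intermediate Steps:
S(x, f) = 12*f + 12*x (S(x, f) = (f + x)*12 = 12*f + 12*x)
K(W, F) = F/3
h = 44 (h = 22*((⅓)*6) = 22*2 = 44)
T = 0 (T = 0*44 = 0)
(18916 + (Q(12) - T)) + S(-132, -107) = (18916 + (12 - 1*0)) + (12*(-107) + 12*(-132)) = (18916 + (12 + 0)) + (-1284 - 1584) = (18916 + 12) - 2868 = 18928 - 2868 = 16060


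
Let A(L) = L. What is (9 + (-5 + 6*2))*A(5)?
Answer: 80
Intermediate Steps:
(9 + (-5 + 6*2))*A(5) = (9 + (-5 + 6*2))*5 = (9 + (-5 + 12))*5 = (9 + 7)*5 = 16*5 = 80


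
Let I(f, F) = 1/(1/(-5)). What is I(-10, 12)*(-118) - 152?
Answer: 438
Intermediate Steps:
I(f, F) = -5 (I(f, F) = 1/(-⅕) = -5)
I(-10, 12)*(-118) - 152 = -5*(-118) - 152 = 590 - 152 = 438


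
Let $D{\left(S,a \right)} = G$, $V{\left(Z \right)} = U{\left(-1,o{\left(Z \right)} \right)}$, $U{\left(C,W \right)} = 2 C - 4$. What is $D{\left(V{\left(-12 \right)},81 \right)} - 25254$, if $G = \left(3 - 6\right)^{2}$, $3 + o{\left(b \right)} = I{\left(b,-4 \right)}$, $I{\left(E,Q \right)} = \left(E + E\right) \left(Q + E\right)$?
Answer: $-25245$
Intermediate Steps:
$I{\left(E,Q \right)} = 2 E \left(E + Q\right)$
$o{\left(b \right)} = -3 + 2 b \left(-4 + b\right)$ ($o{\left(b \right)} = -3 + 2 b \left(b - 4\right) = -3 + 2 b \left(-4 + b\right)$)
$U{\left(C,W \right)} = -4 + 2 C$ ($U{\left(C,W \right)} = 2 C - 4 = -4 + 2 C$)
$V{\left(Z \right)} = -6$ ($V{\left(Z \right)} = -4 + 2 \left(-1\right) = -4 - 2 = -6$)
$G = 9$ ($G = \left(-3\right)^{2} = 9$)
$D{\left(S,a \right)} = 9$
$D{\left(V{\left(-12 \right)},81 \right)} - 25254 = 9 - 25254 = -25245$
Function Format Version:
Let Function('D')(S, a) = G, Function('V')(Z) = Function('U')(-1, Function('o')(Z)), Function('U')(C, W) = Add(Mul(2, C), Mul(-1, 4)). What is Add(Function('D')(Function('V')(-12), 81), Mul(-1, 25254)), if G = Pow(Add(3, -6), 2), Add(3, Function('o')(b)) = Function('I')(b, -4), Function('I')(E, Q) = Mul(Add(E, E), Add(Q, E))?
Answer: -25245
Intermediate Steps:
Function('I')(E, Q) = Mul(2, E, Add(E, Q)) (Function('I')(E, Q) = Mul(Mul(2, E), Add(E, Q)) = Mul(2, E, Add(E, Q)))
Function('o')(b) = Add(-3, Mul(2, b, Add(-4, b))) (Function('o')(b) = Add(-3, Mul(2, b, Add(b, -4))) = Add(-3, Mul(2, b, Add(-4, b))))
Function('U')(C, W) = Add(-4, Mul(2, C)) (Function('U')(C, W) = Add(Mul(2, C), -4) = Add(-4, Mul(2, C)))
Function('V')(Z) = -6 (Function('V')(Z) = Add(-4, Mul(2, -1)) = Add(-4, -2) = -6)
G = 9 (G = Pow(-3, 2) = 9)
Function('D')(S, a) = 9
Add(Function('D')(Function('V')(-12), 81), Mul(-1, 25254)) = Add(9, Mul(-1, 25254)) = Add(9, -25254) = -25245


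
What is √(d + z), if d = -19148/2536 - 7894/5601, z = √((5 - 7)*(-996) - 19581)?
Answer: √(-112982478203622 + 12609842469156*I*√17589)/3551034 ≈ 7.8729 + 8.4228*I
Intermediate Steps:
z = I*√17589 (z = √(-2*(-996) - 19581) = √(1992 - 19581) = √(-17589) = I*√17589 ≈ 132.62*I)
d = -31816783/3551034 (d = -19148*1/2536 - 7894*1/5601 = -4787/634 - 7894/5601 = -31816783/3551034 ≈ -8.9599)
√(d + z) = √(-31816783/3551034 + I*√17589)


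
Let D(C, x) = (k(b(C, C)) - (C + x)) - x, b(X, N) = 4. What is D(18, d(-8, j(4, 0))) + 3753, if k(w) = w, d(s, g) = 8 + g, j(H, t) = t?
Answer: 3723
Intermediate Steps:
D(C, x) = 4 - C - 2*x (D(C, x) = (4 - (C + x)) - x = (4 + (-C - x)) - x = (4 - C - x) - x = 4 - C - 2*x)
D(18, d(-8, j(4, 0))) + 3753 = (4 - 1*18 - 2*(8 + 0)) + 3753 = (4 - 18 - 2*8) + 3753 = (4 - 18 - 16) + 3753 = -30 + 3753 = 3723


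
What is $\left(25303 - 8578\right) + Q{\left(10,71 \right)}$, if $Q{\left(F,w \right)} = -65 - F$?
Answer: $16650$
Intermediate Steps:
$\left(25303 - 8578\right) + Q{\left(10,71 \right)} = \left(25303 - 8578\right) - 75 = 16725 - 75 = 16650$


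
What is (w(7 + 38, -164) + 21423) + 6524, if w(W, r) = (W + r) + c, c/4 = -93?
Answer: 27456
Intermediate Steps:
c = -372 (c = 4*(-93) = -372)
w(W, r) = -372 + W + r (w(W, r) = (W + r) - 372 = -372 + W + r)
(w(7 + 38, -164) + 21423) + 6524 = ((-372 + (7 + 38) - 164) + 21423) + 6524 = ((-372 + 45 - 164) + 21423) + 6524 = (-491 + 21423) + 6524 = 20932 + 6524 = 27456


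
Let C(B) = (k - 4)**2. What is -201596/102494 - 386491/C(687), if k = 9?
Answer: -19809024227/1281175 ≈ -15462.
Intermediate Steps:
C(B) = 25 (C(B) = (9 - 4)**2 = 5**2 = 25)
-201596/102494 - 386491/C(687) = -201596/102494 - 386491/25 = -201596*1/102494 - 386491*1/25 = -100798/51247 - 386491/25 = -19809024227/1281175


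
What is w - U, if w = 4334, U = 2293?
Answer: 2041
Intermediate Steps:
w - U = 4334 - 1*2293 = 4334 - 2293 = 2041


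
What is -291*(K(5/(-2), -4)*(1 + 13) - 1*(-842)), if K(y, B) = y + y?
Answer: -224652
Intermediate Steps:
K(y, B) = 2*y
-291*(K(5/(-2), -4)*(1 + 13) - 1*(-842)) = -291*((2*(5/(-2)))*(1 + 13) - 1*(-842)) = -291*((2*(5*(-½)))*14 + 842) = -291*((2*(-5/2))*14 + 842) = -291*(-5*14 + 842) = -291*(-70 + 842) = -291*772 = -224652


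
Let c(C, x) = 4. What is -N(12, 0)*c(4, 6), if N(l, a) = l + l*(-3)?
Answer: 96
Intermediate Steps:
N(l, a) = -2*l (N(l, a) = l - 3*l = -2*l)
-N(12, 0)*c(4, 6) = -(-2*12)*4 = -(-24)*4 = -1*(-96) = 96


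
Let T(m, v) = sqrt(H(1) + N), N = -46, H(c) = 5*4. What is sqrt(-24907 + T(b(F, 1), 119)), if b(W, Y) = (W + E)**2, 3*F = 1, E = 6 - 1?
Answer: sqrt(-24907 + I*sqrt(26)) ≈ 0.016 + 157.82*I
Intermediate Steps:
E = 5
F = 1/3 (F = (1/3)*1 = 1/3 ≈ 0.33333)
H(c) = 20
b(W, Y) = (5 + W)**2 (b(W, Y) = (W + 5)**2 = (5 + W)**2)
T(m, v) = I*sqrt(26) (T(m, v) = sqrt(20 - 46) = sqrt(-26) = I*sqrt(26))
sqrt(-24907 + T(b(F, 1), 119)) = sqrt(-24907 + I*sqrt(26))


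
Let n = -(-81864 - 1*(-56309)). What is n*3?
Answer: 76665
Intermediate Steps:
n = 25555 (n = -(-81864 + 56309) = -1*(-25555) = 25555)
n*3 = 25555*3 = 76665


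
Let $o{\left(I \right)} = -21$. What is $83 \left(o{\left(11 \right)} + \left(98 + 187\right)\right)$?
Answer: $21912$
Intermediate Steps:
$83 \left(o{\left(11 \right)} + \left(98 + 187\right)\right) = 83 \left(-21 + \left(98 + 187\right)\right) = 83 \left(-21 + 285\right) = 83 \cdot 264 = 21912$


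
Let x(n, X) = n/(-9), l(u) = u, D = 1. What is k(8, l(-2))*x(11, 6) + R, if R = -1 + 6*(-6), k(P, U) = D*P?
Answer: -421/9 ≈ -46.778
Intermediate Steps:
k(P, U) = P (k(P, U) = 1*P = P)
x(n, X) = -n/9 (x(n, X) = n*(-⅑) = -n/9)
R = -37 (R = -1 - 36 = -37)
k(8, l(-2))*x(11, 6) + R = 8*(-⅑*11) - 37 = 8*(-11/9) - 37 = -88/9 - 37 = -421/9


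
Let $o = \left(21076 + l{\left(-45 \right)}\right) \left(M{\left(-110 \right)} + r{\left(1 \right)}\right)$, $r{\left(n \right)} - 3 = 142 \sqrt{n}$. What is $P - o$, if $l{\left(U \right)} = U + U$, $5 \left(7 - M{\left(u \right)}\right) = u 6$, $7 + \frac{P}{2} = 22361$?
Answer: $-5915316$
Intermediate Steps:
$P = 44708$ ($P = -14 + 2 \cdot 22361 = -14 + 44722 = 44708$)
$M{\left(u \right)} = 7 - \frac{6 u}{5}$ ($M{\left(u \right)} = 7 - \frac{u 6}{5} = 7 - \frac{6 u}{5}$)
$l{\left(U \right)} = 2 U$
$r{\left(n \right)} = 3 + 142 \sqrt{n}$
$o = 5960024$ ($o = \left(21076 + 2 \left(-45\right)\right) \left(\left(7 - -132\right) + \left(3 + 142 \sqrt{1}\right)\right) = \left(21076 - 90\right) \left(\left(7 + 132\right) + \left(3 + 142 \cdot 1\right)\right) = 20986 \left(139 + \left(3 + 142\right)\right) = 20986 \left(139 + 145\right) = 20986 \cdot 284 = 5960024$)
$P - o = 44708 - 5960024 = -5915316$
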